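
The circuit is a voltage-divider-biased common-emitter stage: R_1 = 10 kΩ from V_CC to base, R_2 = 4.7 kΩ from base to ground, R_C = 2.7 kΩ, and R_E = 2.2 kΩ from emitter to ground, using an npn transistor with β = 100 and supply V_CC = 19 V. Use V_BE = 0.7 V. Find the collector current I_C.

Thevenize the base divider: V_Th = V_CC·R_2/(R_1+R_2) = 19×4.7/14.7 = 6.07 V, R_Th = R_1‖R_2 = 3.2 kΩ.
Base-emitter loop: V_Th = I_B·R_Th + V_BE + (β+1)I_B·R_E, so I_B = (6.07 − 0.7) / (3.2 + 101×2.2) = 0.0238 mA.
I_C = β·I_B = 100×0.0238 = 2.38 mA, and I_E = (β+1)I_B = 2.41 mA.
V_CE = V_CC − I_C·R_C − I_E·R_E = 19 − 2.38×2.7 − 2.41×2.2 = 7.26 V.
V_CE = 7.26 V > 0.2 V confirms active-region operation.

I_C ≈ 2.4 mA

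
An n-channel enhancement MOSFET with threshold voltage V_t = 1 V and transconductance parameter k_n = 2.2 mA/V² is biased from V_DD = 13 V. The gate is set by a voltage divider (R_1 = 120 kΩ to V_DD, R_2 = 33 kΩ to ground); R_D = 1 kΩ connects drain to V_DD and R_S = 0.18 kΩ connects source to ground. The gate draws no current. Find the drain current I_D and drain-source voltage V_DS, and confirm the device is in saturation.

I_D ≈ 2.2 mA, V_DS ≈ 10 V

V_G = V_DD·R_2/(R_1+R_2) = 13×33/153 = 2.8 V.
Assume saturation: I_D = (k_n/2)(V_GS − V_t)² with V_GS = V_G − I_D·R_S = 2.8 − 0.18·I_D.
Substituting gives 0.0356·I_D² − 1.71·I_D + 3.58 = 0, with roots I_D = 2.19 or 45.9 mA.
The root I_D = 45.9 mA gives V_GS = -5.46 V ≤ V_t, so take I_D = 2.19 mA.
Then V_GS = 2.41 V and V_DS = V_DD − I_D(R_D+R_S) = 13 − 2.19×1.18 = 10.4 V.
Saturation requires V_DS ≥ V_GS − V_t = 1.41 V; 10.4 ≥ 1.41 ✓.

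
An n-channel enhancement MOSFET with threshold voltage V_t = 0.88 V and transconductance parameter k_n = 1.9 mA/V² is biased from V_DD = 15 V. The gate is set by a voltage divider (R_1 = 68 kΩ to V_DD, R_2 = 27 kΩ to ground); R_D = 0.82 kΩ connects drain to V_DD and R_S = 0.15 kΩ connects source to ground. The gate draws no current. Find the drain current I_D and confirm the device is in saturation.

I_D ≈ 5.9 mA

V_G = V_DD·R_2/(R_1+R_2) = 15×27/95 = 4.26 V.
Assume saturation: I_D = (k_n/2)(V_GS − V_t)² with V_GS = V_G − I_D·R_S = 4.26 − 0.15·I_D.
Substituting gives 0.0214·I_D² − 1.96·I_D + 10.9 = 0, with roots I_D = 5.92 or 86 mA.
The root I_D = 86 mA gives V_GS = -8.63 V ≤ V_t, so take I_D = 5.92 mA.
Then V_GS = 3.38 V and V_DS = V_DD − I_D(R_D+R_S) = 15 − 5.92×0.97 = 9.26 V.
Saturation requires V_DS ≥ V_GS − V_t = 2.5 V; 9.26 ≥ 2.5 ✓.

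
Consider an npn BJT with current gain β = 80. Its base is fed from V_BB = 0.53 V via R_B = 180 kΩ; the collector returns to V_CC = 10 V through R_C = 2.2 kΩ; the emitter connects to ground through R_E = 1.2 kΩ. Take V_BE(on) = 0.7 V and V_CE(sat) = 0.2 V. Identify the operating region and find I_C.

V_BB = 0.53 V ≤ V_BE(on) = 0.7 V, so the base-emitter junction is not forward biased.
The transistor is in cutoff: I_B = I_C = 0.

cutoff; I_C ≈ 0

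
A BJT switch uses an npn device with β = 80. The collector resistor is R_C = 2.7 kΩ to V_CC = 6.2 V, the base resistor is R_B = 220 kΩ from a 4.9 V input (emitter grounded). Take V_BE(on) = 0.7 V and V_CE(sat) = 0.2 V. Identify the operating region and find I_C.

Assume active. Base-emitter loop: I_B = (V_BB − V_BE)/R_B = (4.9 − 0.7)/220 = 0.0191 mA.
I_C = β·I_B = 80×0.0191 = 1.53 mA.
V_CE = V_CC − I_C·R_C = 6.2 − 1.53×2.7 = 2.08 V > V_CE(sat), so the active-region assumption holds.

active; I_C ≈ 1.5 mA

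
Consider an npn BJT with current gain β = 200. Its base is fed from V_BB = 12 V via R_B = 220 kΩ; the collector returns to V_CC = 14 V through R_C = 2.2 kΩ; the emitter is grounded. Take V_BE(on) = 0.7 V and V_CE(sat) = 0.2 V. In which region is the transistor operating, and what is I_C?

saturation; I_C ≈ 6.3 mA

Assume active: I_B = (12 − 0.7)/220 = 0.0514 mA, giving I_C = β·I_B = 10.3 mA.
But then V_CE = 14 − 10.3×2.2 = -8.6 V < V_CE(sat) = 0.2 V — impossible in the active region.
So the transistor is saturated. With V_CE = 0.2 V, I_C = (V_CC − 0.2)/R_C = 13.8/2.2 = 6.27 mA.
Check: β·I_B = 10.3 mA > I_C = 6.27 mA, confirming saturation.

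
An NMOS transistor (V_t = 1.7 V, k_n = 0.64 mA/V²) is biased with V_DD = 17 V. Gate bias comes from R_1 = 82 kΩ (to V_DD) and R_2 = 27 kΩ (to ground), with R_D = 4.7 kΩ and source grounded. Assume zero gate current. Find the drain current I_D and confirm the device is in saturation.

I_D ≈ 2 mA

V_G = V_DD·R_2/(R_1+R_2) = 17×27/109 = 4.21 V. With the source grounded, V_GS = V_G = 4.21 V.
Assume saturation: I_D = (k_n/2)(V_GS − V_t)² = (0.64/2)×(4.21 − 1.7)² = 0.32×2.51² = 2.02 mA.
V_DS = V_DD − I_D·R_D = 17 − 2.02×4.7 = 7.52 V.
Saturation requires V_DS ≥ V_GS − V_t = 2.51 V; 7.52 ≥ 2.51 ✓.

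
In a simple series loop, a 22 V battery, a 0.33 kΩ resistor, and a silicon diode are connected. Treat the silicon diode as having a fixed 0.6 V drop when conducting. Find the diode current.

I ≈ 65 mA

KVL around the loop: 22 = V_D + I·R = 0.6 + I × 0.33 kΩ.
So I = (22 − 0.6) / 0.33 kΩ = 21.4 / 0.33 = 64.8 mA.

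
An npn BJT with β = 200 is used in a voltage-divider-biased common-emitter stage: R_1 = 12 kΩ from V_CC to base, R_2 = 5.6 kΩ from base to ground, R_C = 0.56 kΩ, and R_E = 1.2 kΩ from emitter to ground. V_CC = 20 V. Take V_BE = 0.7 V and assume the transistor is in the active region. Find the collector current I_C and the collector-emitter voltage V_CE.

I_C ≈ 4.6 mA, V_CE ≈ 12 V

Thevenize the base divider: V_Th = V_CC·R_2/(R_1+R_2) = 20×5.6/17.6 = 6.36 V, R_Th = R_1‖R_2 = 3.82 kΩ.
Base-emitter loop: V_Th = I_B·R_Th + V_BE + (β+1)I_B·R_E, so I_B = (6.36 − 0.7) / (3.82 + 201×1.2) = 0.0231 mA.
I_C = β·I_B = 200×0.0231 = 4.62 mA, and I_E = (β+1)I_B = 4.65 mA.
V_CE = V_CC − I_C·R_C − I_E·R_E = 20 − 4.62×0.56 − 4.65×1.2 = 11.8 V.
V_CE = 11.8 V > 0.2 V confirms active-region operation.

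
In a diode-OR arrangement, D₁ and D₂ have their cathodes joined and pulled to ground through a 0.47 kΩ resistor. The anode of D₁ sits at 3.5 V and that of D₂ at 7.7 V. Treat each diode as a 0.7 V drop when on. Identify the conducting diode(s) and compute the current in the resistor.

Only D₂ conducts; I_R ≈ 15 mA

Assume both conduct. Then node N would need to be at both 3.5−0.7 = 2.8 V and 7.7−0.7 = 7 V, which is impossible.
Assume only D₂ conducts: V_N = 7.7 − 0.7 = 7 V, so I_R = 7/0.47 = 14.9 mA.
Check D₁: its anode-to-cathode voltage is 3.5 − 7 = -3.5 V < 0.7 V, so it is off. The assumption is consistent.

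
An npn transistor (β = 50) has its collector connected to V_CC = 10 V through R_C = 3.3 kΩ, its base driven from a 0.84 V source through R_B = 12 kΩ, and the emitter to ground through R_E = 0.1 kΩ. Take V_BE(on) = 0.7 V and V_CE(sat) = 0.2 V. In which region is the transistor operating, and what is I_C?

active; I_C ≈ 0.41 mA

Assume active. Base-emitter loop: I_B = (V_BB − V_BE)/(R_B + (β+1)R_E) = (0.84 − 0.7)/(12 + 51×0.1) = 0.00819 mA.
I_C = β·I_B = 50×0.00819 = 0.409 mA.
V_CE = V_CC − I_C·R_C − I_E·R_E = 10 − 0.409×3.3 − 0.418×0.1 = 8.61 V > V_CE(sat), so the active-region assumption holds.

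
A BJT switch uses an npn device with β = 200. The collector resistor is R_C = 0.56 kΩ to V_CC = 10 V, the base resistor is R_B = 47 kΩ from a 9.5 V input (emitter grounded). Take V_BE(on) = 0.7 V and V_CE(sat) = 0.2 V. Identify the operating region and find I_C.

saturation; I_C ≈ 18 mA

Assume active: I_B = (9.5 − 0.7)/47 = 0.187 mA, giving I_C = β·I_B = 37.4 mA.
But then V_CE = 10 − 37.4×0.56 = -11 V < V_CE(sat) = 0.2 V — impossible in the active region.
So the transistor is saturated. With V_CE = 0.2 V, I_C = (V_CC − 0.2)/R_C = 9.8/0.56 = 17.5 mA.
Check: β·I_B = 37.4 mA > I_C = 17.5 mA, confirming saturation.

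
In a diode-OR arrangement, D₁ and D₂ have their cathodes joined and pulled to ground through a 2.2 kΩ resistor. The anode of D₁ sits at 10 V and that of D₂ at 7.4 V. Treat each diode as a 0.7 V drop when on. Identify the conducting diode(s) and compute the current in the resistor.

Only D₁ conducts; I_R ≈ 4.2 mA

Assume both conduct. Then node N would need to be at both 10−0.7 = 9.3 V and 7.4−0.7 = 6.7 V, which is impossible.
Assume only D₁ conducts: V_N = 10 − 0.7 = 9.3 V, so I_R = 9.3/2.2 = 4.23 mA.
Check D₂: its anode-to-cathode voltage is 7.4 − 9.3 = -1.9 V < 0.7 V, so it is off. The assumption is consistent.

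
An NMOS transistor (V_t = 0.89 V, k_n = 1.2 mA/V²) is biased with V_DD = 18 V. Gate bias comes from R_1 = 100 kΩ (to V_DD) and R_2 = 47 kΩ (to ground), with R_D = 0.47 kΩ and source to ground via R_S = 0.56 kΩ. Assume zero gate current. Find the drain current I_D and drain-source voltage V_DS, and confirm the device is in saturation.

I_D ≈ 4 mA, V_DS ≈ 14 V

V_G = V_DD·R_2/(R_1+R_2) = 18×47/147 = 5.76 V.
Assume saturation: I_D = (k_n/2)(V_GS − V_t)² with V_GS = V_G − I_D·R_S = 5.76 − 0.56·I_D.
Substituting gives 0.188·I_D² − 4.27·I_D + 14.2 = 0, with roots I_D = 4.05 or 18.6 mA.
The root I_D = 18.6 mA gives V_GS = -4.68 V ≤ V_t, so take I_D = 4.05 mA.
Then V_GS = 3.49 V and V_DS = V_DD − I_D(R_D+R_S) = 18 − 4.05×1.03 = 13.8 V.
Saturation requires V_DS ≥ V_GS − V_t = 2.6 V; 13.8 ≥ 2.6 ✓.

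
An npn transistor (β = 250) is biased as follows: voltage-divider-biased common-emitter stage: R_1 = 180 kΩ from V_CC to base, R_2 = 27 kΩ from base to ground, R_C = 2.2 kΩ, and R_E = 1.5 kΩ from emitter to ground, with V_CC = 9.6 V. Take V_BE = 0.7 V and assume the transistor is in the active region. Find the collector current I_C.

Thevenize the base divider: V_Th = V_CC·R_2/(R_1+R_2) = 9.6×27/207 = 1.25 V, R_Th = R_1‖R_2 = 23.5 kΩ.
Base-emitter loop: V_Th = I_B·R_Th + V_BE + (β+1)I_B·R_E, so I_B = (1.25 − 0.7) / (23.5 + 251×1.5) = 0.00138 mA.
I_C = β·I_B = 250×0.00138 = 0.345 mA, and I_E = (β+1)I_B = 0.347 mA.
V_CE = V_CC − I_C·R_C − I_E·R_E = 9.6 − 0.345×2.2 − 0.347×1.5 = 8.32 V.
V_CE = 8.32 V > 0.2 V confirms active-region operation.

I_C ≈ 0.35 mA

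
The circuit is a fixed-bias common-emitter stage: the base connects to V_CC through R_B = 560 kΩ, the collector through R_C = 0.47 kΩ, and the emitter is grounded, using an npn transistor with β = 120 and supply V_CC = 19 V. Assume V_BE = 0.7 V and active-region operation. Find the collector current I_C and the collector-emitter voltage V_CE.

Base loop: V_CC = I_B·R_B + V_BE, so I_B = (19 − 0.7)/560 kΩ = 0.0327 mA.
In the active region I_C = β·I_B = 120 × 0.0327 = 3.92 mA.
Collector loop: V_CE = V_CC − I_C·R_C = 19 − 3.92×0.47 = 17.2 V.
Since V_CE = 17.2 V > V_CE(sat) ≈ 0.2 V, the transistor is in the active region as assumed.

I_C ≈ 3.9 mA, V_CE ≈ 17 V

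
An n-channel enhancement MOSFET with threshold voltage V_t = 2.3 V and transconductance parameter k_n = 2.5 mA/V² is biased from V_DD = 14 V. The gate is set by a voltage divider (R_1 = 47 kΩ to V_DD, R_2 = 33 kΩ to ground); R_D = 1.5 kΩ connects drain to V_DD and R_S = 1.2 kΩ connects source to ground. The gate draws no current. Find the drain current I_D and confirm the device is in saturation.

I_D ≈ 1.9 mA

V_G = V_DD·R_2/(R_1+R_2) = 14×33/80 = 5.78 V.
Assume saturation: I_D = (k_n/2)(V_GS − V_t)² with V_GS = V_G − I_D·R_S = 5.78 − 1.2·I_D.
Substituting gives 1.8·I_D² − 11.4·I_D + 15.1 = 0, with roots I_D = 1.88 or 4.47 mA.
The root I_D = 4.47 mA gives V_GS = 0.409 V ≤ V_t, so take I_D = 1.88 mA.
Then V_GS = 3.52 V and V_DS = V_DD − I_D(R_D+R_S) = 14 − 1.88×2.7 = 8.94 V.
Saturation requires V_DS ≥ V_GS − V_t = 1.22 V; 8.94 ≥ 1.22 ✓.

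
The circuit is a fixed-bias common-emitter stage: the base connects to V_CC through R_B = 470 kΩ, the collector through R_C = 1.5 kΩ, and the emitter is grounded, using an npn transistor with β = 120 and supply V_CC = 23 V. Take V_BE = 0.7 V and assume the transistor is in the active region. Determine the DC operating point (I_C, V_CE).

Base loop: V_CC = I_B·R_B + V_BE, so I_B = (23 − 0.7)/470 kΩ = 0.0474 mA.
In the active region I_C = β·I_B = 120 × 0.0474 = 5.69 mA.
Collector loop: V_CE = V_CC − I_C·R_C = 23 − 5.69×1.5 = 14.5 V.
Since V_CE = 14.5 V > V_CE(sat) ≈ 0.2 V, the transistor is in the active region as assumed.

I_C ≈ 5.7 mA, V_CE ≈ 14 V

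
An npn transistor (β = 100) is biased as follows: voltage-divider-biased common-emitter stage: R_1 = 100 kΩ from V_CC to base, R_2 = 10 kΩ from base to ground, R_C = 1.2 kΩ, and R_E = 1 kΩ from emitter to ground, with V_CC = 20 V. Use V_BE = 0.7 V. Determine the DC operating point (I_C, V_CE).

I_C ≈ 1 mA, V_CE ≈ 18 V

Thevenize the base divider: V_Th = V_CC·R_2/(R_1+R_2) = 20×10/110 = 1.82 V, R_Th = R_1‖R_2 = 9.09 kΩ.
Base-emitter loop: V_Th = I_B·R_Th + V_BE + (β+1)I_B·R_E, so I_B = (1.82 − 0.7) / (9.09 + 101×1) = 0.0102 mA.
I_C = β·I_B = 100×0.0102 = 1.02 mA, and I_E = (β+1)I_B = 1.03 mA.
V_CE = V_CC − I_C·R_C − I_E·R_E = 20 − 1.02×1.2 − 1.03×1 = 17.8 V.
V_CE = 17.8 V > 0.2 V confirms active-region operation.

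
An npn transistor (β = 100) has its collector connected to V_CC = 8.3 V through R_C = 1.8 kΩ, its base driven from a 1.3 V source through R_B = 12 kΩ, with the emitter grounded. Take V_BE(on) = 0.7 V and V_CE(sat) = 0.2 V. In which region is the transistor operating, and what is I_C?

saturation; I_C ≈ 4.5 mA

Assume active: I_B = (1.3 − 0.7)/12 = 0.05 mA, giving I_C = β·I_B = 5 mA.
But then V_CE = 8.3 − 5×1.8 = -0.7 V < V_CE(sat) = 0.2 V — impossible in the active region.
So the transistor is saturated. With V_CE = 0.2 V, I_C = (V_CC − 0.2)/R_C = 8.1/1.8 = 4.5 mA.
Check: β·I_B = 5 mA > I_C = 4.5 mA, confirming saturation.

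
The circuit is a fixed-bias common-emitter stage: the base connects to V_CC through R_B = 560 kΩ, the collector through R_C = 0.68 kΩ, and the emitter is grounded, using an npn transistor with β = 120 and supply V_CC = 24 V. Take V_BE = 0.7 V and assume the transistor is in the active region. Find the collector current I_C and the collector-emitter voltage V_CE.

Base loop: V_CC = I_B·R_B + V_BE, so I_B = (24 − 0.7)/560 kΩ = 0.0416 mA.
In the active region I_C = β·I_B = 120 × 0.0416 = 4.99 mA.
Collector loop: V_CE = V_CC − I_C·R_C = 24 − 4.99×0.68 = 20.6 V.
Since V_CE = 20.6 V > V_CE(sat) ≈ 0.2 V, the transistor is in the active region as assumed.

I_C ≈ 5 mA, V_CE ≈ 21 V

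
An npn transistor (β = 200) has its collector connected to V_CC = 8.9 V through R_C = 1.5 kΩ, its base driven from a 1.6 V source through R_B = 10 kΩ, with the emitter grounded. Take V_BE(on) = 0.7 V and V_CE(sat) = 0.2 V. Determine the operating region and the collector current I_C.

saturation; I_C ≈ 5.8 mA

Assume active: I_B = (1.6 − 0.7)/10 = 0.09 mA, giving I_C = β·I_B = 18 mA.
But then V_CE = 8.9 − 18×1.5 = -18.1 V < V_CE(sat) = 0.2 V — impossible in the active region.
So the transistor is saturated. With V_CE = 0.2 V, I_C = (V_CC − 0.2)/R_C = 8.7/1.5 = 5.8 mA.
Check: β·I_B = 18 mA > I_C = 5.8 mA, confirming saturation.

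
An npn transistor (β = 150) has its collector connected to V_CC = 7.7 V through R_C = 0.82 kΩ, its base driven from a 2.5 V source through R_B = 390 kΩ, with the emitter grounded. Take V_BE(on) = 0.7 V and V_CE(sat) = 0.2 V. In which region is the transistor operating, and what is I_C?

Assume active. Base-emitter loop: I_B = (V_BB − V_BE)/R_B = (2.5 − 0.7)/390 = 0.00462 mA.
I_C = β·I_B = 150×0.00462 = 0.692 mA.
V_CE = V_CC − I_C·R_C = 7.7 − 0.692×0.82 = 7.13 V > V_CE(sat), so the active-region assumption holds.

active; I_C ≈ 0.69 mA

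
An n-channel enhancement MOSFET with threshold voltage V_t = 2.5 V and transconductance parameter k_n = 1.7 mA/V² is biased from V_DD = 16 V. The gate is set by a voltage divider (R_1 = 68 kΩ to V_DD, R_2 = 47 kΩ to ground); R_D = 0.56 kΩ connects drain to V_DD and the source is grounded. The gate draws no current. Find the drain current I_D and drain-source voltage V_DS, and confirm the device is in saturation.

I_D ≈ 14 mA, V_DS ≈ 8.2 V

V_G = V_DD·R_2/(R_1+R_2) = 16×47/115 = 6.54 V. With the source grounded, V_GS = V_G = 6.54 V.
Assume saturation: I_D = (k_n/2)(V_GS − V_t)² = (1.7/2)×(6.54 − 2.5)² = 0.85×4.04² = 13.9 mA.
V_DS = V_DD − I_D·R_D = 16 − 13.9×0.56 = 8.23 V.
Saturation requires V_DS ≥ V_GS − V_t = 4.04 V; 8.23 ≥ 4.04 ✓.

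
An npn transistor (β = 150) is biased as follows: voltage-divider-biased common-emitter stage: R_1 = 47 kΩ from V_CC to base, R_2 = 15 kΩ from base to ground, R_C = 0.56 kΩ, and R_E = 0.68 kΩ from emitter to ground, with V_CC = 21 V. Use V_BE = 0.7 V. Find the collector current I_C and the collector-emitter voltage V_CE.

Thevenize the base divider: V_Th = V_CC·R_2/(R_1+R_2) = 21×15/62 = 5.08 V, R_Th = R_1‖R_2 = 11.4 kΩ.
Base-emitter loop: V_Th = I_B·R_Th + V_BE + (β+1)I_B·R_E, so I_B = (5.08 − 0.7) / (11.4 + 151×0.68) = 0.0384 mA.
I_C = β·I_B = 150×0.0384 = 5.76 mA, and I_E = (β+1)I_B = 5.8 mA.
V_CE = V_CC − I_C·R_C − I_E·R_E = 21 − 5.76×0.56 − 5.8×0.68 = 13.8 V.
V_CE = 13.8 V > 0.2 V confirms active-region operation.

I_C ≈ 5.8 mA, V_CE ≈ 14 V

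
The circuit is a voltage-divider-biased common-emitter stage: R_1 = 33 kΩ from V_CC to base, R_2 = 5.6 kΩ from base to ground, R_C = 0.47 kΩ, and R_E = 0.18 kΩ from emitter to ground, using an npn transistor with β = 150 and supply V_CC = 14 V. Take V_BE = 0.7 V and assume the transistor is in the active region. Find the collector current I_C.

Thevenize the base divider: V_Th = V_CC·R_2/(R_1+R_2) = 14×5.6/38.6 = 2.03 V, R_Th = R_1‖R_2 = 4.79 kΩ.
Base-emitter loop: V_Th = I_B·R_Th + V_BE + (β+1)I_B·R_E, so I_B = (2.03 − 0.7) / (4.79 + 151×0.18) = 0.0416 mA.
I_C = β·I_B = 150×0.0416 = 6.25 mA, and I_E = (β+1)I_B = 6.29 mA.
V_CE = V_CC − I_C·R_C − I_E·R_E = 14 − 6.25×0.47 − 6.29×0.18 = 9.93 V.
V_CE = 9.93 V > 0.2 V confirms active-region operation.

I_C ≈ 6.2 mA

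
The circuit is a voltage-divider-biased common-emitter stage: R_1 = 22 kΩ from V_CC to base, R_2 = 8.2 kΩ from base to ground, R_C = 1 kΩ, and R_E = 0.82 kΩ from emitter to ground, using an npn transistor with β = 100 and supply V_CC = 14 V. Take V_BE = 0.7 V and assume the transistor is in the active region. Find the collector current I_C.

Thevenize the base divider: V_Th = V_CC·R_2/(R_1+R_2) = 14×8.2/30.2 = 3.8 V, R_Th = R_1‖R_2 = 5.97 kΩ.
Base-emitter loop: V_Th = I_B·R_Th + V_BE + (β+1)I_B·R_E, so I_B = (3.8 − 0.7) / (5.97 + 101×0.82) = 0.0349 mA.
I_C = β·I_B = 100×0.0349 = 3.49 mA, and I_E = (β+1)I_B = 3.53 mA.
V_CE = V_CC − I_C·R_C − I_E·R_E = 14 − 3.49×1 − 3.53×0.82 = 7.61 V.
V_CE = 7.61 V > 0.2 V confirms active-region operation.

I_C ≈ 3.5 mA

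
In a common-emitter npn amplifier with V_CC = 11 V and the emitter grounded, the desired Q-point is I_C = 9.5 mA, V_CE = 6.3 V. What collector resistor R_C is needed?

R_C ≈ 0.49 kΩ

Collector loop: V_CC = I_C·R_C + V_CE.
R_C = (V_CC − V_CE)/I_C = (11 − 6.3)/9.5 = 0.495 kΩ.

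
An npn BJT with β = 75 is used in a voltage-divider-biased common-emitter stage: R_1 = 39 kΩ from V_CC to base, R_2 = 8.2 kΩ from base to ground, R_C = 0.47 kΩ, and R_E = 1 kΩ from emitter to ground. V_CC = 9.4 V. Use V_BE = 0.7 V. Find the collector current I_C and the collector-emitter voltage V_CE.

Thevenize the base divider: V_Th = V_CC·R_2/(R_1+R_2) = 9.4×8.2/47.2 = 1.63 V, R_Th = R_1‖R_2 = 6.78 kΩ.
Base-emitter loop: V_Th = I_B·R_Th + V_BE + (β+1)I_B·R_E, so I_B = (1.63 − 0.7) / (6.78 + 76×1) = 0.0113 mA.
I_C = β·I_B = 75×0.0113 = 0.845 mA, and I_E = (β+1)I_B = 0.857 mA.
V_CE = V_CC − I_C·R_C − I_E·R_E = 9.4 − 0.845×0.47 − 0.857×1 = 8.15 V.
V_CE = 8.15 V > 0.2 V confirms active-region operation.

I_C ≈ 0.85 mA, V_CE ≈ 8.1 V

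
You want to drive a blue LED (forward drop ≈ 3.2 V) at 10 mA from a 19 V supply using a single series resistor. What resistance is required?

R ≈ 1.6 kΩ

The resistor drops V_S − V_D = 19 − 3.2 = 15.8 V at 10 mA.
R = 15.8 V / 10 mA = 1.58 kΩ.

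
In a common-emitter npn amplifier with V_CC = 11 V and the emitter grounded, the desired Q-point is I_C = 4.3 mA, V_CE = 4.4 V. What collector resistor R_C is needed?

R_C ≈ 1.5 kΩ

Collector loop: V_CC = I_C·R_C + V_CE.
R_C = (V_CC − V_CE)/I_C = (11 − 4.4)/4.3 = 1.53 kΩ.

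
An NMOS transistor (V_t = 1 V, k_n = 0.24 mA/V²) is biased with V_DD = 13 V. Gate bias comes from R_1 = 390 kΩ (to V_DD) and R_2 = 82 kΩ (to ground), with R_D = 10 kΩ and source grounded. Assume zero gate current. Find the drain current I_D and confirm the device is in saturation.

I_D ≈ 0.19 mA

V_G = V_DD·R_2/(R_1+R_2) = 13×82/472 = 2.26 V. With the source grounded, V_GS = V_G = 2.26 V.
Assume saturation: I_D = (k_n/2)(V_GS − V_t)² = (0.24/2)×(2.26 − 1)² = 0.12×1.26² = 0.19 mA.
V_DS = V_DD − I_D·R_D = 13 − 0.19×10 = 11.1 V.
Saturation requires V_DS ≥ V_GS − V_t = 1.26 V; 11.1 ≥ 1.26 ✓.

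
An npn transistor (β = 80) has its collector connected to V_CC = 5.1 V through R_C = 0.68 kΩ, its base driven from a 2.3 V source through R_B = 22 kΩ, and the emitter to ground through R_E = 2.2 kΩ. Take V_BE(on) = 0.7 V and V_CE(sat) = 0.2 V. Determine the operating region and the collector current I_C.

active; I_C ≈ 0.64 mA

Assume active. Base-emitter loop: I_B = (V_BB − V_BE)/(R_B + (β+1)R_E) = (2.3 − 0.7)/(22 + 81×2.2) = 0.00799 mA.
I_C = β·I_B = 80×0.00799 = 0.639 mA.
V_CE = V_CC − I_C·R_C − I_E·R_E = 5.1 − 0.639×0.68 − 0.647×2.2 = 3.24 V > V_CE(sat), so the active-region assumption holds.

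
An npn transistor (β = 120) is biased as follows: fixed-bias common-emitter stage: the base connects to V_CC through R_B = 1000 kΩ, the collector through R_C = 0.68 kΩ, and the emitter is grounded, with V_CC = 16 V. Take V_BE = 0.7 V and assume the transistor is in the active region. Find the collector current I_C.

I_C ≈ 1.8 mA

Base loop: V_CC = I_B·R_B + V_BE, so I_B = (16 − 0.7)/1000 kΩ = 0.0153 mA.
In the active region I_C = β·I_B = 120 × 0.0153 = 1.84 mA.
Collector loop: V_CE = V_CC − I_C·R_C = 16 − 1.84×0.68 = 14.8 V.
Since V_CE = 14.8 V > V_CE(sat) ≈ 0.2 V, the transistor is in the active region as assumed.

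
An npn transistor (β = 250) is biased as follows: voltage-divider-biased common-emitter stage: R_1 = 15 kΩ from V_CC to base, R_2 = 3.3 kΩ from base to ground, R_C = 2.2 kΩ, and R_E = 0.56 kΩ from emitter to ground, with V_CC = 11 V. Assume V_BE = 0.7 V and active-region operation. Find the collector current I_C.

I_C ≈ 2.2 mA

Thevenize the base divider: V_Th = V_CC·R_2/(R_1+R_2) = 11×3.3/18.3 = 1.98 V, R_Th = R_1‖R_2 = 2.7 kΩ.
Base-emitter loop: V_Th = I_B·R_Th + V_BE + (β+1)I_B·R_E, so I_B = (1.98 − 0.7) / (2.7 + 251×0.56) = 0.00896 mA.
I_C = β·I_B = 250×0.00896 = 2.24 mA, and I_E = (β+1)I_B = 2.25 mA.
V_CE = V_CC − I_C·R_C − I_E·R_E = 11 − 2.24×2.2 − 2.25×0.56 = 4.81 V.
V_CE = 4.81 V > 0.2 V confirms active-region operation.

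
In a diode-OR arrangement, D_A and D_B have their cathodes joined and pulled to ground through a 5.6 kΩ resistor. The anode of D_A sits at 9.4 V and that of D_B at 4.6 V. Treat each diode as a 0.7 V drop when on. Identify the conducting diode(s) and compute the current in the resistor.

Assume both conduct. Then node N would need to be at both 9.4−0.7 = 8.7 V and 4.6−0.7 = 3.9 V, which is impossible.
Assume only D_A conducts: V_N = 9.4 − 0.7 = 8.7 V, so I_R = 8.7/5.6 = 1.55 mA.
Check D_B: its anode-to-cathode voltage is 4.6 − 8.7 = -4.1 V < 0.7 V, so it is off. The assumption is consistent.

Only D_A conducts; I_R ≈ 1.6 mA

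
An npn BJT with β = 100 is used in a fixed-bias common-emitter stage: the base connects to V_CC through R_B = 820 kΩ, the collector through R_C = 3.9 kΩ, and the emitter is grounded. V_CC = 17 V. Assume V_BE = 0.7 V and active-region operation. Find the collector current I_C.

I_C ≈ 2 mA

Base loop: V_CC = I_B·R_B + V_BE, so I_B = (17 − 0.7)/820 kΩ = 0.0199 mA.
In the active region I_C = β·I_B = 100 × 0.0199 = 1.99 mA.
Collector loop: V_CE = V_CC − I_C·R_C = 17 − 1.99×3.9 = 9.25 V.
Since V_CE = 9.25 V > V_CE(sat) ≈ 0.2 V, the transistor is in the active region as assumed.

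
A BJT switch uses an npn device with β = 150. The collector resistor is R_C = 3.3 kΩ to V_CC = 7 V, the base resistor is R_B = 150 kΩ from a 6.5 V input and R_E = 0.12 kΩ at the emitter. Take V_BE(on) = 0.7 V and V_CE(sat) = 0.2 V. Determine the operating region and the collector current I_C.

saturation; I_C ≈ 2 mA

Assume active: I_B = (6.5 − 0.7)/(150 + 151×0.12) = 0.0345 mA, I_C = β·I_B = 5.17 mA.
Then V_CE = 7 − 5.17×3.3 − 5.21×0.12 = -10.7 V < 0.2 V — the active assumption fails.
Re-solve with V_CE = 0.2 V. KCL at the emitter: V_E/R_E = (V_BB−0.7−V_E)/R_B + (V_CC−0.2−V_E)/R_C, giving V_E = 0.243 V.
I_C = (V_CC − 0.2 − V_E)/R_C = (6.8 − 0.243)/3.3 = 1.99 mA.
Check: I_B = (5.8 − 0.243)/150 = 0.037 mA, and β·I_B = 5.56 mA > I_C, confirming saturation.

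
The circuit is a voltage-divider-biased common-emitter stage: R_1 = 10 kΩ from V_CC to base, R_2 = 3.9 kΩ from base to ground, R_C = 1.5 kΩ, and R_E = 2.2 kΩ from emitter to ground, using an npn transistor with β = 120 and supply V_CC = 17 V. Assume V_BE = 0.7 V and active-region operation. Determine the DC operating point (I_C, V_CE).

Thevenize the base divider: V_Th = V_CC·R_2/(R_1+R_2) = 17×3.9/13.9 = 4.77 V, R_Th = R_1‖R_2 = 2.81 kΩ.
Base-emitter loop: V_Th = I_B·R_Th + V_BE + (β+1)I_B·R_E, so I_B = (4.77 − 0.7) / (2.81 + 121×2.2) = 0.0151 mA.
I_C = β·I_B = 120×0.0151 = 1.82 mA, and I_E = (β+1)I_B = 1.83 mA.
V_CE = V_CC − I_C·R_C − I_E·R_E = 17 − 1.82×1.5 − 1.83×2.2 = 10.2 V.
V_CE = 10.2 V > 0.2 V confirms active-region operation.

I_C ≈ 1.8 mA, V_CE ≈ 10 V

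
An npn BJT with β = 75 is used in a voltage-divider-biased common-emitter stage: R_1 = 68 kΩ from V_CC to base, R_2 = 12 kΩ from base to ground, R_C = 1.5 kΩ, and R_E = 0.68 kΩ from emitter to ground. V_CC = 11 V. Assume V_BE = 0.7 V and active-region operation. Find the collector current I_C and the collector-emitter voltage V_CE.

Thevenize the base divider: V_Th = V_CC·R_2/(R_1+R_2) = 11×12/80 = 1.65 V, R_Th = R_1‖R_2 = 10.2 kΩ.
Base-emitter loop: V_Th = I_B·R_Th + V_BE + (β+1)I_B·R_E, so I_B = (1.65 − 0.7) / (10.2 + 76×0.68) = 0.0154 mA.
I_C = β·I_B = 75×0.0154 = 1.15 mA, and I_E = (β+1)I_B = 1.17 mA.
V_CE = V_CC − I_C·R_C − I_E·R_E = 11 − 1.15×1.5 − 1.17×0.68 = 8.48 V.
V_CE = 8.48 V > 0.2 V confirms active-region operation.

I_C ≈ 1.2 mA, V_CE ≈ 8.5 V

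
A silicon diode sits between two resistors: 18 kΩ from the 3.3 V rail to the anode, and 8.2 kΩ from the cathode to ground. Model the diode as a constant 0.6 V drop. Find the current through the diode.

I ≈ 0.1 mA

The two resistors are in series with the diode, so KVL gives 3.3 = I·18 + 0.6 + I·8.2.
I = (3.3 − 0.6) / (18 + 8.2) kΩ = 2.7 / 26.2 = 0.103 mA.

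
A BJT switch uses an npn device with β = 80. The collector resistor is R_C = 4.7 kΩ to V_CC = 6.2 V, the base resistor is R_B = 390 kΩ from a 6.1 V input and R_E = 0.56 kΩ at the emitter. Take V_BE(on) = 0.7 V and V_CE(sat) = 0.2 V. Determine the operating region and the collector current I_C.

active; I_C ≈ 0.99 mA

Assume active. Base-emitter loop: I_B = (V_BB − V_BE)/(R_B + (β+1)R_E) = (6.1 − 0.7)/(390 + 81×0.56) = 0.0124 mA.
I_C = β·I_B = 80×0.0124 = 0.992 mA.
V_CE = V_CC − I_C·R_C − I_E·R_E = 6.2 − 0.992×4.7 − 1×0.56 = 0.974 V > V_CE(sat), so the active-region assumption holds.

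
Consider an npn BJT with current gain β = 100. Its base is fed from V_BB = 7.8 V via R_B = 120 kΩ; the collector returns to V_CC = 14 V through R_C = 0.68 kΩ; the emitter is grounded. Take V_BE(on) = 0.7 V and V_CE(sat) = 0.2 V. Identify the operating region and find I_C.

Assume active. Base-emitter loop: I_B = (V_BB − V_BE)/R_B = (7.8 − 0.7)/120 = 0.0592 mA.
I_C = β·I_B = 100×0.0592 = 5.92 mA.
V_CE = V_CC − I_C·R_C = 14 − 5.92×0.68 = 9.98 V > V_CE(sat), so the active-region assumption holds.

active; I_C ≈ 5.9 mA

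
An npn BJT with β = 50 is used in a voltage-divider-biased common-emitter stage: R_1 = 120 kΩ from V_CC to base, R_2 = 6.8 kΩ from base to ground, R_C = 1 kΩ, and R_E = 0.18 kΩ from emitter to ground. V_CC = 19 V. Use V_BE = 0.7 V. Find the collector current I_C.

I_C ≈ 1 mA

Thevenize the base divider: V_Th = V_CC·R_2/(R_1+R_2) = 19×6.8/127 = 1.02 V, R_Th = R_1‖R_2 = 6.44 kΩ.
Base-emitter loop: V_Th = I_B·R_Th + V_BE + (β+1)I_B·R_E, so I_B = (1.02 − 0.7) / (6.44 + 51×0.18) = 0.0204 mA.
I_C = β·I_B = 50×0.0204 = 1.02 mA, and I_E = (β+1)I_B = 1.04 mA.
V_CE = V_CC − I_C·R_C − I_E·R_E = 19 − 1.02×1 − 1.04×0.18 = 17.8 V.
V_CE = 17.8 V > 0.2 V confirms active-region operation.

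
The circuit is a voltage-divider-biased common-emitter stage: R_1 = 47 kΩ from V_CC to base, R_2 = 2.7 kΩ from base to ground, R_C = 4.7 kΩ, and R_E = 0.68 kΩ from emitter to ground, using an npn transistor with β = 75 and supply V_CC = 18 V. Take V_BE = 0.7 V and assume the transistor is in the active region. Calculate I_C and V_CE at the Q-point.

I_C ≈ 0.38 mA, V_CE ≈ 16 V

Thevenize the base divider: V_Th = V_CC·R_2/(R_1+R_2) = 18×2.7/49.7 = 0.978 V, R_Th = R_1‖R_2 = 2.55 kΩ.
Base-emitter loop: V_Th = I_B·R_Th + V_BE + (β+1)I_B·R_E, so I_B = (0.978 − 0.7) / (2.55 + 76×0.68) = 0.00512 mA.
I_C = β·I_B = 75×0.00512 = 0.384 mA, and I_E = (β+1)I_B = 0.389 mA.
V_CE = V_CC − I_C·R_C − I_E·R_E = 18 − 0.384×4.7 − 0.389×0.68 = 15.9 V.
V_CE = 15.9 V > 0.2 V confirms active-region operation.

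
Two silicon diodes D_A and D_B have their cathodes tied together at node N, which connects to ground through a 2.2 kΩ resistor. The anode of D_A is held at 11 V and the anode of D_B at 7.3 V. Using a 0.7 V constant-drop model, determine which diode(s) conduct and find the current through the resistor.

Only D_A conducts; I_R ≈ 4.7 mA

Assume both conduct. Then node N would need to be at both 11−0.7 = 10.3 V and 7.3−0.7 = 6.6 V, which is impossible.
Assume only D_A conducts: V_N = 11 − 0.7 = 10.3 V, so I_R = 10.3/2.2 = 4.68 mA.
Check D_B: its anode-to-cathode voltage is 7.3 − 10.3 = -3 V < 0.7 V, so it is off. The assumption is consistent.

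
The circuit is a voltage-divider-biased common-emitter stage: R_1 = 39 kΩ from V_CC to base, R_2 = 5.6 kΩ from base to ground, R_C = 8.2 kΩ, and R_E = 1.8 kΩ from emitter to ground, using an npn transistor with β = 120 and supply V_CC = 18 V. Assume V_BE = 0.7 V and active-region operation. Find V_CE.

V_CE ≈ 9.6 V

Thevenize the base divider: V_Th = V_CC·R_2/(R_1+R_2) = 18×5.6/44.6 = 2.26 V, R_Th = R_1‖R_2 = 4.9 kΩ.
Base-emitter loop: V_Th = I_B·R_Th + V_BE + (β+1)I_B·R_E, so I_B = (2.26 − 0.7) / (4.9 + 121×1.8) = 0.00701 mA.
I_C = β·I_B = 120×0.00701 = 0.841 mA, and I_E = (β+1)I_B = 0.848 mA.
V_CE = V_CC − I_C·R_C − I_E·R_E = 18 − 0.841×8.2 − 0.848×1.8 = 9.58 V.
V_CE = 9.58 V > 0.2 V confirms active-region operation.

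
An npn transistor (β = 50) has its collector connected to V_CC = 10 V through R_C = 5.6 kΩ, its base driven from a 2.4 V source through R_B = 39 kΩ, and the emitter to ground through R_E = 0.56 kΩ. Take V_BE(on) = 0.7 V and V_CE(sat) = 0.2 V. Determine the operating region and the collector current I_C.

Assume active. Base-emitter loop: I_B = (V_BB − V_BE)/(R_B + (β+1)R_E) = (2.4 − 0.7)/(39 + 51×0.56) = 0.0252 mA.
I_C = β·I_B = 50×0.0252 = 1.26 mA.
V_CE = V_CC − I_C·R_C − I_E·R_E = 10 − 1.26×5.6 − 1.28×0.56 = 2.24 V > V_CE(sat), so the active-region assumption holds.

active; I_C ≈ 1.3 mA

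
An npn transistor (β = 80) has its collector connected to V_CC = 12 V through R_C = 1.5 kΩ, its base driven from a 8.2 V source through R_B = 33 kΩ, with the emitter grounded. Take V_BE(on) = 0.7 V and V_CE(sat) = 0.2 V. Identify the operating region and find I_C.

saturation; I_C ≈ 7.9 mA

Assume active: I_B = (8.2 − 0.7)/33 = 0.227 mA, giving I_C = β·I_B = 18.2 mA.
But then V_CE = 12 − 18.2×1.5 = -15.3 V < V_CE(sat) = 0.2 V — impossible in the active region.
So the transistor is saturated. With V_CE = 0.2 V, I_C = (V_CC − 0.2)/R_C = 11.8/1.5 = 7.87 mA.
Check: β·I_B = 18.2 mA > I_C = 7.87 mA, confirming saturation.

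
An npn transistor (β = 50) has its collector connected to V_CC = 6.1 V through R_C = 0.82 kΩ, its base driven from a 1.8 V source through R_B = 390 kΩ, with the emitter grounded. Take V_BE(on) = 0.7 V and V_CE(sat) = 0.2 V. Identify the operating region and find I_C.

Assume active. Base-emitter loop: I_B = (V_BB − V_BE)/R_B = (1.8 − 0.7)/390 = 0.00282 mA.
I_C = β·I_B = 50×0.00282 = 0.141 mA.
V_CE = V_CC − I_C·R_C = 6.1 − 0.141×0.82 = 5.98 V > V_CE(sat), so the active-region assumption holds.

active; I_C ≈ 0.14 mA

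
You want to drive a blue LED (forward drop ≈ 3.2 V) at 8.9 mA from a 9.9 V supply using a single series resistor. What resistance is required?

The resistor drops V_S − V_D = 9.9 − 3.2 = 6.7 V at 8.9 mA.
R = 6.7 V / 8.9 mA = 0.753 kΩ.

R ≈ 0.75 kΩ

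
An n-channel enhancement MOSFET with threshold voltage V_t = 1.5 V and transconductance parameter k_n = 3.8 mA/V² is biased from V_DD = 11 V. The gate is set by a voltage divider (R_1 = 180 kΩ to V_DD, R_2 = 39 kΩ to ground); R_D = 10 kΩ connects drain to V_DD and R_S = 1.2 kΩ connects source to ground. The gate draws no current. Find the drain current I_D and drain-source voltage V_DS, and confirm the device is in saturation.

I_D ≈ 0.15 mA, V_DS ≈ 9.3 V

V_G = V_DD·R_2/(R_1+R_2) = 11×39/219 = 1.96 V.
Assume saturation: I_D = (k_n/2)(V_GS − V_t)² with V_GS = V_G − I_D·R_S = 1.96 − 1.2·I_D.
Substituting gives 2.74·I_D² − 3.09·I_D + 0.4 = 0, with roots I_D = 0.149 or 0.981 mA.
The root I_D = 0.981 mA gives V_GS = 0.781 V ≤ V_t, so take I_D = 0.149 mA.
Then V_GS = 1.78 V and V_DS = V_DD − I_D(R_D+R_S) = 11 − 0.149×11.2 = 9.33 V.
Saturation requires V_DS ≥ V_GS − V_t = 0.28 V; 9.33 ≥ 0.28 ✓.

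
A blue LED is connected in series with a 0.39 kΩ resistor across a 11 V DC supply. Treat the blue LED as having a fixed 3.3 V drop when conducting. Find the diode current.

KVL around the loop: 11 = V_D + I·R = 3.3 + I × 0.39 kΩ.
So I = (11 − 3.3) / 0.39 kΩ = 7.7 / 0.39 = 19.7 mA.

I ≈ 20 mA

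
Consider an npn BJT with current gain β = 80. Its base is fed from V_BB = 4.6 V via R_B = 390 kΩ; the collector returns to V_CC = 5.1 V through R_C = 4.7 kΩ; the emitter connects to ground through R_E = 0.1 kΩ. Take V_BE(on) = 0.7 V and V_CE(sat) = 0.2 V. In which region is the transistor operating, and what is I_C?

active; I_C ≈ 0.78 mA

Assume active. Base-emitter loop: I_B = (V_BB − V_BE)/(R_B + (β+1)R_E) = (4.6 − 0.7)/(390 + 81×0.1) = 0.0098 mA.
I_C = β·I_B = 80×0.0098 = 0.784 mA.
V_CE = V_CC − I_C·R_C − I_E·R_E = 5.1 − 0.784×4.7 − 0.794×0.1 = 1.34 V > V_CE(sat), so the active-region assumption holds.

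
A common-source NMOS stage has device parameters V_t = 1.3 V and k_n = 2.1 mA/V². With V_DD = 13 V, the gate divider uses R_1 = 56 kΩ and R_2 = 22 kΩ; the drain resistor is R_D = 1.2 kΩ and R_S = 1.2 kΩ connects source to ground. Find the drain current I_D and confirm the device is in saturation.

V_G = V_DD·R_2/(R_1+R_2) = 13×22/78 = 3.67 V.
Assume saturation: I_D = (k_n/2)(V_GS − V_t)² with V_GS = V_G − I_D·R_S = 3.67 − 1.2·I_D.
Substituting gives 1.51·I_D² − 6.96·I_D + 5.88 = 0, with roots I_D = 1.11 or 3.49 mA.
The root I_D = 3.49 mA gives V_GS = -0.524 V ≤ V_t, so take I_D = 1.11 mA.
Then V_GS = 2.33 V and V_DS = V_DD − I_D(R_D+R_S) = 13 − 1.11×2.4 = 10.3 V.
Saturation requires V_DS ≥ V_GS − V_t = 1.03 V; 10.3 ≥ 1.03 ✓.

I_D ≈ 1.1 mA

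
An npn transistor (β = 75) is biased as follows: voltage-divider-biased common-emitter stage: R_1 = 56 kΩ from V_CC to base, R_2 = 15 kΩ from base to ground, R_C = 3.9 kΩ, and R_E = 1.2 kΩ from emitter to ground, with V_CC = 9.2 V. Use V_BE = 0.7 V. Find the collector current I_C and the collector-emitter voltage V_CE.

I_C ≈ 0.91 mA, V_CE ≈ 4.6 V

Thevenize the base divider: V_Th = V_CC·R_2/(R_1+R_2) = 9.2×15/71 = 1.94 V, R_Th = R_1‖R_2 = 11.8 kΩ.
Base-emitter loop: V_Th = I_B·R_Th + V_BE + (β+1)I_B·R_E, so I_B = (1.94 − 0.7) / (11.8 + 76×1.2) = 0.0121 mA.
I_C = β·I_B = 75×0.0121 = 0.905 mA, and I_E = (β+1)I_B = 0.917 mA.
V_CE = V_CC − I_C·R_C − I_E·R_E = 9.2 − 0.905×3.9 − 0.917×1.2 = 4.57 V.
V_CE = 4.57 V > 0.2 V confirms active-region operation.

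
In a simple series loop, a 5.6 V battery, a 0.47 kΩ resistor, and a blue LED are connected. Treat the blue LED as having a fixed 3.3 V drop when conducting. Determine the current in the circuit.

KVL around the loop: 5.6 = V_D + I·R = 3.3 + I × 0.47 kΩ.
So I = (5.6 − 3.3) / 0.47 kΩ = 2.3 / 0.47 = 4.89 mA.

I ≈ 4.9 mA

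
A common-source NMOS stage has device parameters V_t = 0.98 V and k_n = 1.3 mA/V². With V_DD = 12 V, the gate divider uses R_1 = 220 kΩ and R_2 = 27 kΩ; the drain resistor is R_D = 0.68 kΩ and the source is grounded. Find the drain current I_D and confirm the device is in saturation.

I_D ≈ 0.072 mA

V_G = V_DD·R_2/(R_1+R_2) = 12×27/247 = 1.31 V. With the source grounded, V_GS = V_G = 1.31 V.
Assume saturation: I_D = (k_n/2)(V_GS − V_t)² = (1.3/2)×(1.31 − 0.98)² = 0.65×0.332² = 0.0715 mA.
V_DS = V_DD − I_D·R_D = 12 − 0.0715×0.68 = 12 V.
Saturation requires V_DS ≥ V_GS − V_t = 0.332 V; 12 ≥ 0.332 ✓.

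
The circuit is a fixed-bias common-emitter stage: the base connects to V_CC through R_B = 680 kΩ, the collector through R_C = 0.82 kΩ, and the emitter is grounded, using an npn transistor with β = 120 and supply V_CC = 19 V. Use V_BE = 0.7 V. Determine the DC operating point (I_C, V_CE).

Base loop: V_CC = I_B·R_B + V_BE, so I_B = (19 − 0.7)/680 kΩ = 0.0269 mA.
In the active region I_C = β·I_B = 120 × 0.0269 = 3.23 mA.
Collector loop: V_CE = V_CC − I_C·R_C = 19 − 3.23×0.82 = 16.4 V.
Since V_CE = 16.4 V > V_CE(sat) ≈ 0.2 V, the transistor is in the active region as assumed.

I_C ≈ 3.2 mA, V_CE ≈ 16 V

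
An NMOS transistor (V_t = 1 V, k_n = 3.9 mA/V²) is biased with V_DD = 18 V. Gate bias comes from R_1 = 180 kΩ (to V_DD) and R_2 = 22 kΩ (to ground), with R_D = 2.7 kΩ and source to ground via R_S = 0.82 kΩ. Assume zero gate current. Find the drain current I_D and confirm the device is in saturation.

V_G = V_DD·R_2/(R_1+R_2) = 18×22/202 = 1.96 V.
Assume saturation: I_D = (k_n/2)(V_GS − V_t)² with V_GS = V_G − I_D·R_S = 1.96 − 0.82·I_D.
Substituting gives 1.31·I_D² − 4.07·I_D + 1.8 = 0, with roots I_D = 0.533 or 2.57 mA.
The root I_D = 2.57 mA gives V_GS = -0.148 V ≤ V_t, so take I_D = 0.533 mA.
Then V_GS = 1.52 V and V_DS = V_DD − I_D(R_D+R_S) = 18 − 0.533×3.52 = 16.1 V.
Saturation requires V_DS ≥ V_GS − V_t = 0.523 V; 16.1 ≥ 0.523 ✓.

I_D ≈ 0.53 mA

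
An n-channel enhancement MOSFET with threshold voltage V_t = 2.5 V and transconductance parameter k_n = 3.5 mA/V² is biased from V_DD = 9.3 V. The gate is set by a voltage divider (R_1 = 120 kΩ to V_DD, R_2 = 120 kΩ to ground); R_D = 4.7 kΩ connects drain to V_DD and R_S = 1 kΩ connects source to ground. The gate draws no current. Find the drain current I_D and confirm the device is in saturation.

I_D ≈ 1.3 mA

V_G = V_DD·R_2/(R_1+R_2) = 9.3×120/240 = 4.65 V.
Assume saturation: I_D = (k_n/2)(V_GS − V_t)² with V_GS = V_G − I_D·R_S = 4.65 − 1·I_D.
Substituting gives 1.75·I_D² − 8.53·I_D + 8.09 = 0, with roots I_D = 1.29 or 3.58 mA.
The root I_D = 3.58 mA gives V_GS = 1.07 V ≤ V_t, so take I_D = 1.29 mA.
Then V_GS = 3.36 V and V_DS = V_DD − I_D(R_D+R_S) = 9.3 − 1.29×5.7 = 1.94 V.
Saturation requires V_DS ≥ V_GS − V_t = 0.859 V; 1.94 ≥ 0.859 ✓.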